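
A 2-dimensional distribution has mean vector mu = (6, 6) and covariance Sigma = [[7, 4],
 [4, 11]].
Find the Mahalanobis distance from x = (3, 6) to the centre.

Step 1 — centre the observation: (x - mu) = (-3, 0).

Step 2 — invert Sigma. det(Sigma) = 7·11 - (4)² = 61.
  Sigma^{-1} = (1/det) · [[d, -b], [-b, a]] = [[0.1803, -0.0656],
 [-0.0656, 0.1148]].

Step 3 — form the quadratic (x - mu)^T · Sigma^{-1} · (x - mu):
  Sigma^{-1} · (x - mu) = (-0.541, 0.1967).
  (x - mu)^T · [Sigma^{-1} · (x - mu)] = (-3)·(-0.541) + (0)·(0.1967) = 1.623.

Step 4 — take square root: d = √(1.623) ≈ 1.274.

d(x, mu) = √(1.623) ≈ 1.274


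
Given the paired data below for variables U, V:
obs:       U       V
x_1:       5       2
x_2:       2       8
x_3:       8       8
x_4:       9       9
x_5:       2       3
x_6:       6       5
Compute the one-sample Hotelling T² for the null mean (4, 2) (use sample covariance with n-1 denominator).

Step 1 — sample mean vector:
  mean(U) = (5 + 2 + 8 + 9 + 2 + 6) / 6 = 32/6 = 5.3333
  mean(V) = (2 + 8 + 8 + 9 + 3 + 5) / 6 = 35/6 = 5.8333
  x̄ = (5.3333, 5.8333),  deviation x̄ - mu_0 = (5.3333, 5.8333) - (4, 2) = (1.3333, 3.8333).

Step 2 — sample covariance matrix, S[i,j] = (1/(n-1)) · Σ_k (x_{k,i} - mean_i) · (x_{k,j} - mean_j), divisor n-1 = 5:
  S[U,U] = ((-0.3333)·(-0.3333) + (-3.3333)·(-3.3333) + (2.6667)·(2.6667) + (3.6667)·(3.6667) + (-3.3333)·(-3.3333) + (0.6667)·(0.6667)) / 5 = 43.3333/5 = 8.6667
  S[U,V] = ((-0.3333)·(-3.8333) + (-3.3333)·(2.1667) + (2.6667)·(2.1667) + (3.6667)·(3.1667) + (-3.3333)·(-2.8333) + (0.6667)·(-0.8333)) / 5 = 20.3333/5 = 4.0667
  S[V,V] = ((-3.8333)·(-3.8333) + (2.1667)·(2.1667) + (2.1667)·(2.1667) + (3.1667)·(3.1667) + (-2.8333)·(-2.8333) + (-0.8333)·(-0.8333)) / 5 = 42.8333/5 = 8.5667
  S = [[8.6667, 4.0667],
 [4.0667, 8.5667]].

Step 3 — invert S. det(S) = 8.6667·8.5667 - (4.0667)² = 57.7067.
  S^{-1} = (1/det) · [[d, -b], [-b, a]] = [[0.1485, -0.0705],
 [-0.0705, 0.1502]].

Step 4 — quadratic form (x̄ - mu_0)^T · S^{-1} · (x̄ - mu_0):
  S^{-1} · (x̄ - mu_0) = (-0.0722, 0.4817),
  (x̄ - mu_0)^T · [...] = (1.3333)·(-0.0722) + (3.8333)·(0.4817) = 1.7504.

Step 5 — scale by n: T² = 6 · 1.7504 = 10.5025.

T² ≈ 10.5025


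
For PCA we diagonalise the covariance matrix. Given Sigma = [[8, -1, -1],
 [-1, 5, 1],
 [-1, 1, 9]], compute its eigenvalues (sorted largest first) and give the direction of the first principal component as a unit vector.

Step 1 — characteristic polynomial p(λ) = det(λI - Sigma) = λ³ - tr·λ² + c_1·λ - det, where tr = trace, c_1 = sum of the principal 2×2 minors, det = det(Sigma):
  tr = 8 + 5 + 9 = 22,
  c_1 = (8·5 - (-1)²) + (8·9 - (-1)²) + (5·9 - (1)²) = 39 + 71 + 44 = 154,
  det = 8·(5·9 - (1)²) - (-1)·((-1)·9 - (1)·(-1)) + (-1)·((-1)·(1) - 5·(-1)) = 8·(44) - (-1)·(-8) + (-1)·(4) = 340.
  So p(λ) = λ³ - 22λ² + 154λ - 340.
Step 2 — look for an integer root (rational root theorem: any rational root is an integer divisor of 340). Testing λ = 10:
  p(10) = 1000 - 2200 + 1540 - 340 = 0  ✓
  Dividing out (λ - 10): p(λ) = (λ - 10)(λ² - 12λ + 34).
Step 3 — remaining eigenvalues from the quadratic λ² - 12λ + 34 = 0:
  Δ = 12² - 4·34 = 144 - 136 = 8,  λ = (12 ± √8)/2 = (12 ± 2.8284)/2 ≈ 7.4142 or 4.5858.
  Sorted: λ_1 = 10,  λ_2 = 7.4142,  λ_3 = 4.5858  (check: sum = 22 = tr ✓).

Step 4 — unit eigenvector for λ_1 = 10: v spans the null space of (Sigma - λ_1 I), whose rows are
  r_1 = (-2, -1, -1),  r_2 = (-1, -5, 1),  r_3 = (-1, 1, -1).
  v is orthogonal to every row, so take v ∝ r_1 × r_2 = ((-1)·(1) - (-1)·(-5), (-1)·(-1) - (-2)·(1), (-2)·(-5) - (-1)·(-1)) = (-6, 3, 9).
  Rescale (divide by 3; multiply by -1 so the first nonzero entry is positive): u = (2, -1, -3).
  ||u|| = √((2)² + (-1)² + (-3)²) = √(14) ≈ 3.7417,  v_1 = u/||u|| ≈ (0.5345, -0.2673, -0.8018) (||v_1|| = 1).

λ_1 = 10,  λ_2 = 7.4142,  λ_3 = 4.5858;  v_1 ≈ (0.5345, -0.2673, -0.8018)


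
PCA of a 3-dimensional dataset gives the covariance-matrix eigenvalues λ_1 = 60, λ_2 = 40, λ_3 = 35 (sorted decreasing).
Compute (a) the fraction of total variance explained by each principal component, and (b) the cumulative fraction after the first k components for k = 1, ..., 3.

Step 1 — total variance = trace(Sigma) = Σ λ_i = 60 + 40 + 35 = 135.

Step 2 — fraction explained by component i = λ_i / Σ λ:
  PC1: 60/135 = 0.4444
  PC2: 40/135 = 0.2963
  PC3: 35/135 = 0.2593

Step 3 — cumulative fraction after k components = (λ_1 + ... + λ_k) / Σ λ:
  k = 1: 60/135 = 0.4444
  k = 2: (60 + 40)/135 = 100/135 = 0.7407
  k = 3: (60 + 40 + 35)/135 = 135/135 = 1

Summary (fraction, with percent):

explained: PC1 0.4444 (44.44%), PC2 0.2963 (29.63%), PC3 0.2593 (25.93%);  cumulative: 0.4444, 0.7407, 1


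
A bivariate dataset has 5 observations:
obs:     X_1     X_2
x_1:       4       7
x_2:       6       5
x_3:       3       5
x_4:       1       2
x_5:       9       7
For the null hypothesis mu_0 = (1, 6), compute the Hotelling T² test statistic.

Step 1 — sample mean vector:
  mean(X_1) = (4 + 6 + 3 + 1 + 9) / 5 = 23/5 = 4.6
  mean(X_2) = (7 + 5 + 5 + 2 + 7) / 5 = 26/5 = 5.2
  x̄ = (4.6, 5.2),  deviation x̄ - mu_0 = (4.6, 5.2) - (1, 6) = (3.6, -0.8).

Step 2 — sample covariance matrix, S[i,j] = (1/(n-1)) · Σ_k (x_{k,i} - mean_i) · (x_{k,j} - mean_j), divisor n-1 = 4:
  S[X_1,X_1] = ((-0.6)·(-0.6) + (1.4)·(1.4) + (-1.6)·(-1.6) + (-3.6)·(-3.6) + (4.4)·(4.4)) / 4 = 37.2/4 = 9.3
  S[X_1,X_2] = ((-0.6)·(1.8) + (1.4)·(-0.2) + (-1.6)·(-0.2) + (-3.6)·(-3.2) + (4.4)·(1.8)) / 4 = 18.4/4 = 4.6
  S[X_2,X_2] = ((1.8)·(1.8) + (-0.2)·(-0.2) + (-0.2)·(-0.2) + (-3.2)·(-3.2) + (1.8)·(1.8)) / 4 = 16.8/4 = 4.2
  S = [[9.3, 4.6],
 [4.6, 4.2]].

Step 3 — invert S. det(S) = 9.3·4.2 - (4.6)² = 17.9.
  S^{-1} = (1/det) · [[d, -b], [-b, a]] = [[0.2346, -0.257],
 [-0.257, 0.5196]].

Step 4 — quadratic form (x̄ - mu_0)^T · S^{-1} · (x̄ - mu_0):
  S^{-1} · (x̄ - mu_0) = (1.0503, -1.3408),
  (x̄ - mu_0)^T · [...] = (3.6)·(1.0503) + (-0.8)·(-1.3408) = 4.8536.

Step 5 — scale by n: T² = 5 · 4.8536 = 24.2682.

T² ≈ 24.2682


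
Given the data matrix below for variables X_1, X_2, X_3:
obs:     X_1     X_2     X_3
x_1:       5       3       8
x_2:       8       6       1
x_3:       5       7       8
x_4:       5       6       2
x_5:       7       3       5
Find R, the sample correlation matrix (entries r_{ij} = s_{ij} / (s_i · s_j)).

Step 1 — column means:
  mean(X_1) = (5 + 8 + 5 + 5 + 7) / 5 = 30/5 = 6
  mean(X_2) = (3 + 6 + 7 + 6 + 3) / 5 = 25/5 = 5
  mean(X_3) = (8 + 1 + 8 + 2 + 5) / 5 = 24/5 = 4.8

Step 2 — sample variances and covariances s[i,j] = (1/(n-1)) · Σ_k (x_{k,i} - mean_i) · (x_{k,j} - mean_j), with n-1 = 4:
  s[X_1,X_1] = ((-1)·(-1) + (2)·(2) + (-1)·(-1) + (-1)·(-1) + (1)·(1)) / 4 = 8/4 = 2
  s[X_1,X_2] = ((-1)·(-2) + (2)·(1) + (-1)·(2) + (-1)·(1) + (1)·(-2)) / 4 = -1/4 = -0.25
  s[X_1,X_3] = ((-1)·(3.2) + (2)·(-3.8) + (-1)·(3.2) + (-1)·(-2.8) + (1)·(0.2)) / 4 = -11/4 = -2.75
  s[X_2,X_2] = ((-2)·(-2) + (1)·(1) + (2)·(2) + (1)·(1) + (-2)·(-2)) / 4 = 14/4 = 3.5
  s[X_2,X_3] = ((-2)·(3.2) + (1)·(-3.8) + (2)·(3.2) + (1)·(-2.8) + (-2)·(0.2)) / 4 = -7/4 = -1.75
  s[X_3,X_3] = ((3.2)·(3.2) + (-3.8)·(-3.8) + (3.2)·(3.2) + (-2.8)·(-2.8) + (0.2)·(0.2)) / 4 = 42.8/4 = 10.7
  Sample standard deviations s_i = √(s[i,i]):
  s(X_1) = √(2) = 1.4142
  s(X_2) = √(3.5) = 1.8708
  s(X_3) = √(10.7) = 3.2711

Step 3 — r_{ij} = s_{ij} / (s_i · s_j):
  r[X_1,X_1] = 1 (diagonal).
  r[X_1,X_2] = -0.25 / (1.4142 · 1.8708) = -0.25 / 2.6458 = -0.0945
  r[X_1,X_3] = -2.75 / (1.4142 · 3.2711) = -2.75 / 4.626 = -0.5945
  r[X_2,X_2] = 1 (diagonal).
  r[X_2,X_3] = -1.75 / (1.8708 · 3.2711) = -1.75 / 6.1196 = -0.286
  r[X_3,X_3] = 1 (diagonal).

R is symmetric with unit diagonal. Assembling:

R = [[1, -0.0945, -0.5945],
 [-0.0945, 1, -0.286],
 [-0.5945, -0.286, 1]]


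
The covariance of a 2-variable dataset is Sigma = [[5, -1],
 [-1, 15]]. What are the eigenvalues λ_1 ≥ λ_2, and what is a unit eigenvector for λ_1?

Step 1 — characteristic polynomial of 2×2 Sigma:
  det(Sigma - λI) = λ² - trace · λ + det = 0.
  trace = 5 + 15 = 20, det = 5·15 - (-1)² = 74.
Step 2 — discriminant:
  Δ = trace² - 4·det = 400 - 296 = 104.
Step 3 — eigenvalues:
  λ = (trace ± √Δ)/2 = (20 ± 10.198)/2,
  λ_1 = 15.099,  λ_2 = 4.901.

Step 4 — unit eigenvector for λ_1: solve (Sigma - λ_1 I)v = 0. First row:
  (5 - 15.099)·v_x + (-1)·v_y = 0, i.e. (-10.099)·v_x + (-1)·v_y = 0,
  so v ∝ (b, λ_1 - a) = (-1, 10.099); multiply by -1 so the first entry is positive: u = (1, -10.099).
  ||u|| = √((1)² + (-10.099)²) = √(102.9902) ≈ 10.1484,
  v_1 = u/||u|| ≈ (0.0985, -0.9951) (||v_1|| = 1).

λ_1 = 15.099,  λ_2 = 4.901;  v_1 ≈ (0.0985, -0.9951)


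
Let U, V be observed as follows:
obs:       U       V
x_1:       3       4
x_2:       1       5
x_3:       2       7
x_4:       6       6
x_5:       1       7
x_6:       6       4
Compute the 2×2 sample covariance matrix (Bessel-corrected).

Step 1 — column means:
  mean(U) = (3 + 1 + 2 + 6 + 1 + 6) / 6 = 19/6 = 3.1667
  mean(V) = (4 + 5 + 7 + 6 + 7 + 4) / 6 = 33/6 = 5.5

Step 2 — sample covariance S[i,j] = (1/(n-1)) · Σ_k (x_{k,i} - mean_i) · (x_{k,j} - mean_j), with n-1 = 5.
  S[U,U] = ((-0.1667)·(-0.1667) + (-2.1667)·(-2.1667) + (-1.1667)·(-1.1667) + (2.8333)·(2.8333) + (-2.1667)·(-2.1667) + (2.8333)·(2.8333)) / 5 = 26.8333/5 = 5.3667
  S[U,V] = ((-0.1667)·(-1.5) + (-2.1667)·(-0.5) + (-1.1667)·(1.5) + (2.8333)·(0.5) + (-2.1667)·(1.5) + (2.8333)·(-1.5)) / 5 = -6.5/5 = -1.3
  S[V,V] = ((-1.5)·(-1.5) + (-0.5)·(-0.5) + (1.5)·(1.5) + (0.5)·(0.5) + (1.5)·(1.5) + (-1.5)·(-1.5)) / 5 = 9.5/5 = 1.9

S is symmetric (S[j,i] = S[i,j]). Assembling:

S = [[5.3667, -1.3],
 [-1.3, 1.9]]


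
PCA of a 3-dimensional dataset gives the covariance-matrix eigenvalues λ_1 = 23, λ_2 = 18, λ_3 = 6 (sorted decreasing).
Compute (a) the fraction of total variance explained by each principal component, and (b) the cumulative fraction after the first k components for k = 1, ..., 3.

Step 1 — total variance = trace(Sigma) = Σ λ_i = 23 + 18 + 6 = 47.

Step 2 — fraction explained by component i = λ_i / Σ λ:
  PC1: 23/47 = 0.4894
  PC2: 18/47 = 0.383
  PC3: 6/47 = 0.1277

Step 3 — cumulative fraction after k components = (λ_1 + ... + λ_k) / Σ λ:
  k = 1: 23/47 = 0.4894
  k = 2: (23 + 18)/47 = 41/47 = 0.8723
  k = 3: (23 + 18 + 6)/47 = 47/47 = 1

Summary (fraction, with percent):

explained: PC1 0.4894 (48.94%), PC2 0.383 (38.3%), PC3 0.1277 (12.77%);  cumulative: 0.4894, 0.8723, 1


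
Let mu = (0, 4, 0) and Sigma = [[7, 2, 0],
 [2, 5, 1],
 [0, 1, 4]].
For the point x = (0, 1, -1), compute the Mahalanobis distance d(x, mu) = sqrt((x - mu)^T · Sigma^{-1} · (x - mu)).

Step 1 — centre the observation: (x - mu) = (0, -3, -1).

Step 2 — invert Sigma (cofactor / det for 3×3, or solve directly):
  Sigma^{-1} = [[0.1624, -0.0684, 0.0171],
 [-0.0684, 0.2393, -0.0598],
 [0.0171, -0.0598, 0.265]].

Step 3 — form the quadratic (x - mu)^T · Sigma^{-1} · (x - mu):
  Sigma^{-1} · (x - mu) = (0.188, -0.6581, -0.0855).
  (x - mu)^T · [Sigma^{-1} · (x - mu)] = (0)·(0.188) + (-3)·(-0.6581) + (-1)·(-0.0855) = 2.0598.

Step 4 — take square root: d = √(2.0598) ≈ 1.4352.

d(x, mu) = √(2.0598) ≈ 1.4352


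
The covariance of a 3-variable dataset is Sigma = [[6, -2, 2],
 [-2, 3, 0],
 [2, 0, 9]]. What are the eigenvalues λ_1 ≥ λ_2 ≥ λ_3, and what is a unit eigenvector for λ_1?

Step 1 — characteristic polynomial p(λ) = det(λI - Sigma) = λ³ - tr·λ² + c_1·λ - det, where tr = trace, c_1 = sum of the principal 2×2 minors, det = det(Sigma):
  tr = 6 + 3 + 9 = 18,
  c_1 = (6·3 - (-2)²) + (6·9 - (2)²) + (3·9 - (0)²) = 14 + 50 + 27 = 91,
  det = 6·(3·9 - (0)²) - (-2)·((-2)·9 - (0)·(2)) + (2)·((-2)·(0) - 3·(2)) = 6·(27) - (-2)·(-18) + (2)·(-6) = 114.
  So p(λ) = λ³ - 18λ² + 91λ - 114.
Step 2 — look for an integer root (rational root theorem: any rational root is an integer divisor of 114). Testing λ = 6:
  p(6) = 216 - 648 + 546 - 114 = 0  ✓
  Dividing out (λ - 6): p(λ) = (λ - 6)(λ² - 12λ + 19).
Step 3 — remaining eigenvalues from the quadratic λ² - 12λ + 19 = 0:
  Δ = 12² - 4·19 = 144 - 76 = 68,  λ = (12 ± √68)/2 = (12 ± 8.2462)/2 ≈ 10.1231 or 1.8769.
  Sorted: λ_1 = 10.1231,  λ_2 = 6,  λ_3 = 1.8769  (check: sum = 18 = tr ✓).

Step 4 — unit eigenvector for λ_1 ≈ 10.1231: v spans the null space of (Sigma - λ_1 I), whose rows are
  r_1 = (-4.1231, -2, 2),  r_2 = (-2, -7.1231, 0),  r_3 = (2, 0, -1.1231).
  v is orthogonal to every row, so take v ∝ r_1 × r_2 = ((-2)·(0) - (2)·(-7.1231), (2)·(-2) - (-4.1231)·(0), (-4.1231)·(-7.1231) - (-2)·(-2)) ≈ (14.2462, -4, 25.3693).
  Let u = (14.2462, -4, 25.3693).
  ||u|| = √((14.2462)² + (-4)² + (25.3693)²) = √(862.5568) ≈ 29.3693,  v_1 = u/||u|| ≈ (0.4851, -0.1362, 0.8638) (||v_1|| = 1).

λ_1 = 10.1231,  λ_2 = 6,  λ_3 = 1.8769;  v_1 ≈ (0.4851, -0.1362, 0.8638)


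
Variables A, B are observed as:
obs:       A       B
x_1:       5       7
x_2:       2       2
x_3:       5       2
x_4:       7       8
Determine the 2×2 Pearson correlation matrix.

Step 1 — column means:
  mean(A) = (5 + 2 + 5 + 7) / 4 = 19/4 = 4.75
  mean(B) = (7 + 2 + 2 + 8) / 4 = 19/4 = 4.75

Step 2 — sample variances and covariances s[i,j] = (1/(n-1)) · Σ_k (x_{k,i} - mean_i) · (x_{k,j} - mean_j), with n-1 = 3:
  s[A,A] = ((0.25)·(0.25) + (-2.75)·(-2.75) + (0.25)·(0.25) + (2.25)·(2.25)) / 3 = 12.75/3 = 4.25
  s[A,B] = ((0.25)·(2.25) + (-2.75)·(-2.75) + (0.25)·(-2.75) + (2.25)·(3.25)) / 3 = 14.75/3 = 4.9167
  s[B,B] = ((2.25)·(2.25) + (-2.75)·(-2.75) + (-2.75)·(-2.75) + (3.25)·(3.25)) / 3 = 30.75/3 = 10.25
  Sample standard deviations s_i = √(s[i,i]):
  s(A) = √(4.25) = 2.0616
  s(B) = √(10.25) = 3.2016

Step 3 — r_{ij} = s_{ij} / (s_i · s_j):
  r[A,A] = 1 (diagonal).
  r[A,B] = 4.9167 / (2.0616 · 3.2016) = 4.9167 / 6.6002 = 0.7449
  r[B,B] = 1 (diagonal).

R is symmetric with unit diagonal. Assembling:

R = [[1, 0.7449],
 [0.7449, 1]]


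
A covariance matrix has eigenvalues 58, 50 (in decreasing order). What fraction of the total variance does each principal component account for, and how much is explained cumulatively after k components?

Step 1 — total variance = trace(Sigma) = Σ λ_i = 58 + 50 = 108.

Step 2 — fraction explained by component i = λ_i / Σ λ:
  PC1: 58/108 = 0.537
  PC2: 50/108 = 0.463

Step 3 — cumulative fraction after k components = (λ_1 + ... + λ_k) / Σ λ:
  k = 1: 58/108 = 0.537
  k = 2: (58 + 50)/108 = 108/108 = 1

Summary (fraction, with percent):

explained: PC1 0.537 (53.7%), PC2 0.463 (46.3%);  cumulative: 0.537, 1


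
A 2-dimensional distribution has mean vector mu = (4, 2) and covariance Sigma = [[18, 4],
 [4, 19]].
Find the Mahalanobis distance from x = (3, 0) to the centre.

Step 1 — centre the observation: (x - mu) = (-1, -2).

Step 2 — invert Sigma. det(Sigma) = 18·19 - (4)² = 326.
  Sigma^{-1} = (1/det) · [[d, -b], [-b, a]] = [[0.0583, -0.0123],
 [-0.0123, 0.0552]].

Step 3 — form the quadratic (x - mu)^T · Sigma^{-1} · (x - mu):
  Sigma^{-1} · (x - mu) = (-0.0337, -0.0982).
  (x - mu)^T · [Sigma^{-1} · (x - mu)] = (-1)·(-0.0337) + (-2)·(-0.0982) = 0.2301.

Step 4 — take square root: d = √(0.2301) ≈ 0.4796.

d(x, mu) = √(0.2301) ≈ 0.4796


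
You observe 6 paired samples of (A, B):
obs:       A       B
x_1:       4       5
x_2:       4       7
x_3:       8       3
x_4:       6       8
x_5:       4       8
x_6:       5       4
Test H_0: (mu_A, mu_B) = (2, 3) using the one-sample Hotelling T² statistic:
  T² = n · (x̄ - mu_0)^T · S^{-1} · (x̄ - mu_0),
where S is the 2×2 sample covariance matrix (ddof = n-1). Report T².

Step 1 — sample mean vector:
  mean(A) = (4 + 4 + 8 + 6 + 4 + 5) / 6 = 31/6 = 5.1667
  mean(B) = (5 + 7 + 3 + 8 + 8 + 4) / 6 = 35/6 = 5.8333
  x̄ = (5.1667, 5.8333),  deviation x̄ - mu_0 = (5.1667, 5.8333) - (2, 3) = (3.1667, 2.8333).

Step 2 — sample covariance matrix, S[i,j] = (1/(n-1)) · Σ_k (x_{k,i} - mean_i) · (x_{k,j} - mean_j), divisor n-1 = 5:
  S[A,A] = ((-1.1667)·(-1.1667) + (-1.1667)·(-1.1667) + (2.8333)·(2.8333) + (0.8333)·(0.8333) + (-1.1667)·(-1.1667) + (-0.1667)·(-0.1667)) / 5 = 12.8333/5 = 2.5667
  S[A,B] = ((-1.1667)·(-0.8333) + (-1.1667)·(1.1667) + (2.8333)·(-2.8333) + (0.8333)·(2.1667) + (-1.1667)·(2.1667) + (-0.1667)·(-1.8333)) / 5 = -8.8333/5 = -1.7667
  S[B,B] = ((-0.8333)·(-0.8333) + (1.1667)·(1.1667) + (-2.8333)·(-2.8333) + (2.1667)·(2.1667) + (2.1667)·(2.1667) + (-1.8333)·(-1.8333)) / 5 = 22.8333/5 = 4.5667
  S = [[2.5667, -1.7667],
 [-1.7667, 4.5667]].

Step 3 — invert S. det(S) = 2.5667·4.5667 - (-1.7667)² = 8.6.
  S^{-1} = (1/det) · [[d, -b], [-b, a]] = [[0.531, 0.2054],
 [0.2054, 0.2984]].

Step 4 — quadratic form (x̄ - mu_0)^T · S^{-1} · (x̄ - mu_0):
  S^{-1} · (x̄ - mu_0) = (2.2636, 1.4961),
  (x̄ - mu_0)^T · [...] = (3.1667)·(2.2636) + (2.8333)·(1.4961) = 11.407.

Step 5 — scale by n: T² = 6 · 11.407 = 68.4419.

T² ≈ 68.4419


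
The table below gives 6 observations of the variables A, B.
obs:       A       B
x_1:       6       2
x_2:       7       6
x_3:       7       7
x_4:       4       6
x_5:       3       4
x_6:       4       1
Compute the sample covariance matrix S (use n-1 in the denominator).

Step 1 — column means:
  mean(A) = (6 + 7 + 7 + 4 + 3 + 4) / 6 = 31/6 = 5.1667
  mean(B) = (2 + 6 + 7 + 6 + 4 + 1) / 6 = 26/6 = 4.3333

Step 2 — sample covariance S[i,j] = (1/(n-1)) · Σ_k (x_{k,i} - mean_i) · (x_{k,j} - mean_j), with n-1 = 5.
  S[A,A] = ((0.8333)·(0.8333) + (1.8333)·(1.8333) + (1.8333)·(1.8333) + (-1.1667)·(-1.1667) + (-2.1667)·(-2.1667) + (-1.1667)·(-1.1667)) / 5 = 14.8333/5 = 2.9667
  S[A,B] = ((0.8333)·(-2.3333) + (1.8333)·(1.6667) + (1.8333)·(2.6667) + (-1.1667)·(1.6667) + (-2.1667)·(-0.3333) + (-1.1667)·(-3.3333)) / 5 = 8.6667/5 = 1.7333
  S[B,B] = ((-2.3333)·(-2.3333) + (1.6667)·(1.6667) + (2.6667)·(2.6667) + (1.6667)·(1.6667) + (-0.3333)·(-0.3333) + (-3.3333)·(-3.3333)) / 5 = 29.3333/5 = 5.8667

S is symmetric (S[j,i] = S[i,j]). Assembling:

S = [[2.9667, 1.7333],
 [1.7333, 5.8667]]


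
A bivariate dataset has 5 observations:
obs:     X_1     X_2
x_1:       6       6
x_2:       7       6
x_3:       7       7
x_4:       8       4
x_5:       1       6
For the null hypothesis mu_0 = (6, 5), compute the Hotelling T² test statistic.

Step 1 — sample mean vector:
  mean(X_1) = (6 + 7 + 7 + 8 + 1) / 5 = 29/5 = 5.8
  mean(X_2) = (6 + 6 + 7 + 4 + 6) / 5 = 29/5 = 5.8
  x̄ = (5.8, 5.8),  deviation x̄ - mu_0 = (5.8, 5.8) - (6, 5) = (-0.2, 0.8).

Step 2 — sample covariance matrix, S[i,j] = (1/(n-1)) · Σ_k (x_{k,i} - mean_i) · (x_{k,j} - mean_j), divisor n-1 = 4:
  S[X_1,X_1] = ((0.2)·(0.2) + (1.2)·(1.2) + (1.2)·(1.2) + (2.2)·(2.2) + (-4.8)·(-4.8)) / 4 = 30.8/4 = 7.7
  S[X_1,X_2] = ((0.2)·(0.2) + (1.2)·(0.2) + (1.2)·(1.2) + (2.2)·(-1.8) + (-4.8)·(0.2)) / 4 = -3.2/4 = -0.8
  S[X_2,X_2] = ((0.2)·(0.2) + (0.2)·(0.2) + (1.2)·(1.2) + (-1.8)·(-1.8) + (0.2)·(0.2)) / 4 = 4.8/4 = 1.2
  S = [[7.7, -0.8],
 [-0.8, 1.2]].

Step 3 — invert S. det(S) = 7.7·1.2 - (-0.8)² = 8.6.
  S^{-1} = (1/det) · [[d, -b], [-b, a]] = [[0.1395, 0.093],
 [0.093, 0.8953]].

Step 4 — quadratic form (x̄ - mu_0)^T · S^{-1} · (x̄ - mu_0):
  S^{-1} · (x̄ - mu_0) = (0.0465, 0.6977),
  (x̄ - mu_0)^T · [...] = (-0.2)·(0.0465) + (0.8)·(0.6977) = 0.5488.

Step 5 — scale by n: T² = 5 · 0.5488 = 2.7442.

T² ≈ 2.7442


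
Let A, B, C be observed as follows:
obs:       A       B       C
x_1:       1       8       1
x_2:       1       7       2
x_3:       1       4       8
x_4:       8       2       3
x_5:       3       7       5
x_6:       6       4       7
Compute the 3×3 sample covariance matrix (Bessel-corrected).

Step 1 — column means:
  mean(A) = (1 + 1 + 1 + 8 + 3 + 6) / 6 = 20/6 = 3.3333
  mean(B) = (8 + 7 + 4 + 2 + 7 + 4) / 6 = 32/6 = 5.3333
  mean(C) = (1 + 2 + 8 + 3 + 5 + 7) / 6 = 26/6 = 4.3333

Step 2 — sample covariance S[i,j] = (1/(n-1)) · Σ_k (x_{k,i} - mean_i) · (x_{k,j} - mean_j), with n-1 = 5.
  S[A,A] = ((-2.3333)·(-2.3333) + (-2.3333)·(-2.3333) + (-2.3333)·(-2.3333) + (4.6667)·(4.6667) + (-0.3333)·(-0.3333) + (2.6667)·(2.6667)) / 5 = 45.3333/5 = 9.0667
  S[A,B] = ((-2.3333)·(2.6667) + (-2.3333)·(1.6667) + (-2.3333)·(-1.3333) + (4.6667)·(-3.3333) + (-0.3333)·(1.6667) + (2.6667)·(-1.3333)) / 5 = -26.6667/5 = -5.3333
  S[A,C] = ((-2.3333)·(-3.3333) + (-2.3333)·(-2.3333) + (-2.3333)·(3.6667) + (4.6667)·(-1.3333) + (-0.3333)·(0.6667) + (2.6667)·(2.6667)) / 5 = 5.3333/5 = 1.0667
  S[B,B] = ((2.6667)·(2.6667) + (1.6667)·(1.6667) + (-1.3333)·(-1.3333) + (-3.3333)·(-3.3333) + (1.6667)·(1.6667) + (-1.3333)·(-1.3333)) / 5 = 27.3333/5 = 5.4667
  S[B,C] = ((2.6667)·(-3.3333) + (1.6667)·(-2.3333) + (-1.3333)·(3.6667) + (-3.3333)·(-1.3333) + (1.6667)·(0.6667) + (-1.3333)·(2.6667)) / 5 = -15.6667/5 = -3.1333
  S[C,C] = ((-3.3333)·(-3.3333) + (-2.3333)·(-2.3333) + (3.6667)·(3.6667) + (-1.3333)·(-1.3333) + (0.6667)·(0.6667) + (2.6667)·(2.6667)) / 5 = 39.3333/5 = 7.8667

S is symmetric (S[j,i] = S[i,j]). Assembling:

S = [[9.0667, -5.3333, 1.0667],
 [-5.3333, 5.4667, -3.1333],
 [1.0667, -3.1333, 7.8667]]


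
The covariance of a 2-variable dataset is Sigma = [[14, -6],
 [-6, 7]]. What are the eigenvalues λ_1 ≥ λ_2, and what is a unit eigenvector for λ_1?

Step 1 — characteristic polynomial of 2×2 Sigma:
  det(Sigma - λI) = λ² - trace · λ + det = 0.
  trace = 14 + 7 = 21, det = 14·7 - (-6)² = 62.
Step 2 — discriminant:
  Δ = trace² - 4·det = 441 - 248 = 193.
Step 3 — eigenvalues:
  λ = (trace ± √Δ)/2 = (21 ± 13.8924)/2,
  λ_1 = 17.4462,  λ_2 = 3.5538.

Step 4 — unit eigenvector for λ_1: solve (Sigma - λ_1 I)v = 0. First row:
  (14 - 17.4462)·v_x + (-6)·v_y = 0, i.e. (-3.4462)·v_x + (-6)·v_y = 0,
  so v ∝ (b, λ_1 - a) = (-6, 3.4462); multiply by -1 so the first entry is positive: u = (6, -3.4462).
  ||u|| = √((6)² + (-3.4462)²) = √(47.8764) ≈ 6.9193,
  v_1 = u/||u|| ≈ (0.8671, -0.4981) (||v_1|| = 1).

λ_1 = 17.4462,  λ_2 = 3.5538;  v_1 ≈ (0.8671, -0.4981)


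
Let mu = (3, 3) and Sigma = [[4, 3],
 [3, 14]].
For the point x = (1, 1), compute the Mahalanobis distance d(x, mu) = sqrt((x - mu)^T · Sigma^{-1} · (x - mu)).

Step 1 — centre the observation: (x - mu) = (-2, -2).

Step 2 — invert Sigma. det(Sigma) = 4·14 - (3)² = 47.
  Sigma^{-1} = (1/det) · [[d, -b], [-b, a]] = [[0.2979, -0.0638],
 [-0.0638, 0.0851]].

Step 3 — form the quadratic (x - mu)^T · Sigma^{-1} · (x - mu):
  Sigma^{-1} · (x - mu) = (-0.4681, -0.0426).
  (x - mu)^T · [Sigma^{-1} · (x - mu)] = (-2)·(-0.4681) + (-2)·(-0.0426) = 1.0213.

Step 4 — take square root: d = √(1.0213) ≈ 1.0106.

d(x, mu) = √(1.0213) ≈ 1.0106


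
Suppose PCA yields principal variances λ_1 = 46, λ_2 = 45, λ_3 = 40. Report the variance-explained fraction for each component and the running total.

Step 1 — total variance = trace(Sigma) = Σ λ_i = 46 + 45 + 40 = 131.

Step 2 — fraction explained by component i = λ_i / Σ λ:
  PC1: 46/131 = 0.3511
  PC2: 45/131 = 0.3435
  PC3: 40/131 = 0.3053

Step 3 — cumulative fraction after k components = (λ_1 + ... + λ_k) / Σ λ:
  k = 1: 46/131 = 0.3511
  k = 2: (46 + 45)/131 = 91/131 = 0.6947
  k = 3: (46 + 45 + 40)/131 = 131/131 = 1

Summary (fraction, with percent):

explained: PC1 0.3511 (35.11%), PC2 0.3435 (34.35%), PC3 0.3053 (30.53%);  cumulative: 0.3511, 0.6947, 1


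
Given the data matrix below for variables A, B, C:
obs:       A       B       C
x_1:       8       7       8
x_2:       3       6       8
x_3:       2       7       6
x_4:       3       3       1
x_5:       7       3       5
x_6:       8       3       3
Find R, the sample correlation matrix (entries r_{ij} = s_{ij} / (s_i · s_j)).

Step 1 — column means:
  mean(A) = (8 + 3 + 2 + 3 + 7 + 8) / 6 = 31/6 = 5.1667
  mean(B) = (7 + 6 + 7 + 3 + 3 + 3) / 6 = 29/6 = 4.8333
  mean(C) = (8 + 8 + 6 + 1 + 5 + 3) / 6 = 31/6 = 5.1667

Step 2 — sample variances and covariances s[i,j] = (1/(n-1)) · Σ_k (x_{k,i} - mean_i) · (x_{k,j} - mean_j), with n-1 = 5:
  s[A,A] = ((2.8333)·(2.8333) + (-2.1667)·(-2.1667) + (-3.1667)·(-3.1667) + (-2.1667)·(-2.1667) + (1.8333)·(1.8333) + (2.8333)·(2.8333)) / 5 = 38.8333/5 = 7.7667
  s[A,B] = ((2.8333)·(2.1667) + (-2.1667)·(1.1667) + (-3.1667)·(2.1667) + (-2.1667)·(-1.8333) + (1.8333)·(-1.8333) + (2.8333)·(-1.8333)) / 5 = -7.8333/5 = -1.5667
  s[A,C] = ((2.8333)·(2.8333) + (-2.1667)·(2.8333) + (-3.1667)·(0.8333) + (-2.1667)·(-4.1667) + (1.8333)·(-0.1667) + (2.8333)·(-2.1667)) / 5 = 1.8333/5 = 0.3667
  s[B,B] = ((2.1667)·(2.1667) + (1.1667)·(1.1667) + (2.1667)·(2.1667) + (-1.8333)·(-1.8333) + (-1.8333)·(-1.8333) + (-1.8333)·(-1.8333)) / 5 = 20.8333/5 = 4.1667
  s[B,C] = ((2.1667)·(2.8333) + (1.1667)·(2.8333) + (2.1667)·(0.8333) + (-1.8333)·(-4.1667) + (-1.8333)·(-0.1667) + (-1.8333)·(-2.1667)) / 5 = 23.1667/5 = 4.6333
  s[C,C] = ((2.8333)·(2.8333) + (2.8333)·(2.8333) + (0.8333)·(0.8333) + (-4.1667)·(-4.1667) + (-0.1667)·(-0.1667) + (-2.1667)·(-2.1667)) / 5 = 38.8333/5 = 7.7667
  Sample standard deviations s_i = √(s[i,i]):
  s(A) = √(7.7667) = 2.7869
  s(B) = √(4.1667) = 2.0412
  s(C) = √(7.7667) = 2.7869

Step 3 — r_{ij} = s_{ij} / (s_i · s_j):
  r[A,A] = 1 (diagonal).
  r[A,B] = -1.5667 / (2.7869 · 2.0412) = -1.5667 / 5.6887 = -0.2754
  r[A,C] = 0.3667 / (2.7869 · 2.7869) = 0.3667 / 7.7667 = 0.0472
  r[B,B] = 1 (diagonal).
  r[B,C] = 4.6333 / (2.0412 · 2.7869) = 4.6333 / 5.6887 = 0.8145
  r[C,C] = 1 (diagonal).

R is symmetric with unit diagonal. Assembling:

R = [[1, -0.2754, 0.0472],
 [-0.2754, 1, 0.8145],
 [0.0472, 0.8145, 1]]


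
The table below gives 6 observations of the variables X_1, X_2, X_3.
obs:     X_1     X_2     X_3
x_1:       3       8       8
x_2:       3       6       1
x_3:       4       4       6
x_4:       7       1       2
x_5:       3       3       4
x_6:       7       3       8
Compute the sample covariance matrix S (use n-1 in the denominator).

Step 1 — column means:
  mean(X_1) = (3 + 3 + 4 + 7 + 3 + 7) / 6 = 27/6 = 4.5
  mean(X_2) = (8 + 6 + 4 + 1 + 3 + 3) / 6 = 25/6 = 4.1667
  mean(X_3) = (8 + 1 + 6 + 2 + 4 + 8) / 6 = 29/6 = 4.8333

Step 2 — sample covariance S[i,j] = (1/(n-1)) · Σ_k (x_{k,i} - mean_i) · (x_{k,j} - mean_j), with n-1 = 5.
  S[X_1,X_1] = ((-1.5)·(-1.5) + (-1.5)·(-1.5) + (-0.5)·(-0.5) + (2.5)·(2.5) + (-1.5)·(-1.5) + (2.5)·(2.5)) / 5 = 19.5/5 = 3.9
  S[X_1,X_2] = ((-1.5)·(3.8333) + (-1.5)·(1.8333) + (-0.5)·(-0.1667) + (2.5)·(-3.1667) + (-1.5)·(-1.1667) + (2.5)·(-1.1667)) / 5 = -17.5/5 = -3.5
  S[X_1,X_3] = ((-1.5)·(3.1667) + (-1.5)·(-3.8333) + (-0.5)·(1.1667) + (2.5)·(-2.8333) + (-1.5)·(-0.8333) + (2.5)·(3.1667)) / 5 = 2.5/5 = 0.5
  S[X_2,X_2] = ((3.8333)·(3.8333) + (1.8333)·(1.8333) + (-0.1667)·(-0.1667) + (-3.1667)·(-3.1667) + (-1.1667)·(-1.1667) + (-1.1667)·(-1.1667)) / 5 = 30.8333/5 = 6.1667
  S[X_2,X_3] = ((3.8333)·(3.1667) + (1.8333)·(-3.8333) + (-0.1667)·(1.1667) + (-3.1667)·(-2.8333) + (-1.1667)·(-0.8333) + (-1.1667)·(3.1667)) / 5 = 11.1667/5 = 2.2333
  S[X_3,X_3] = ((3.1667)·(3.1667) + (-3.8333)·(-3.8333) + (1.1667)·(1.1667) + (-2.8333)·(-2.8333) + (-0.8333)·(-0.8333) + (3.1667)·(3.1667)) / 5 = 44.8333/5 = 8.9667

S is symmetric (S[j,i] = S[i,j]). Assembling:

S = [[3.9, -3.5, 0.5],
 [-3.5, 6.1667, 2.2333],
 [0.5, 2.2333, 8.9667]]


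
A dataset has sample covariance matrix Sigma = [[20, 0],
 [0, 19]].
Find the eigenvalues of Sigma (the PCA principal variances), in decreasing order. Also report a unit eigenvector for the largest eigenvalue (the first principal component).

Step 1 — characteristic polynomial of 2×2 Sigma:
  det(Sigma - λI) = λ² - trace · λ + det = 0.
  trace = 20 + 19 = 39, det = 20·19 - (0)² = 380.
Step 2 — discriminant:
  Δ = trace² - 4·det = 1521 - 1520 = 1.
Step 3 — eigenvalues:
  λ = (trace ± √Δ)/2 = (39 ± 1)/2,
  λ_1 = 20,  λ_2 = 19.

Step 4 — unit eigenvector for λ_1: Sigma is diagonal, so its eigenvectors are the coordinate axes. λ_1 = 20 is the diagonal entry on the first coordinate axis, hence
  v_1 = (1, 0) (||v_1|| = 1).

λ_1 = 20,  λ_2 = 19;  v_1 ≈ (1, 0)


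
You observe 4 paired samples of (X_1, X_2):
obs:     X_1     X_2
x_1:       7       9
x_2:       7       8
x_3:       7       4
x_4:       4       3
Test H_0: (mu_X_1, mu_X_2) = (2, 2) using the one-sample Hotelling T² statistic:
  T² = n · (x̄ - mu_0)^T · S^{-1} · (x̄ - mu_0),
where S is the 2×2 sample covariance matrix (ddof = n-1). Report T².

Step 1 — sample mean vector:
  mean(X_1) = (7 + 7 + 7 + 4) / 4 = 25/4 = 6.25
  mean(X_2) = (9 + 8 + 4 + 3) / 4 = 24/4 = 6
  x̄ = (6.25, 6),  deviation x̄ - mu_0 = (6.25, 6) - (2, 2) = (4.25, 4).

Step 2 — sample covariance matrix, S[i,j] = (1/(n-1)) · Σ_k (x_{k,i} - mean_i) · (x_{k,j} - mean_j), divisor n-1 = 3:
  S[X_1,X_1] = ((0.75)·(0.75) + (0.75)·(0.75) + (0.75)·(0.75) + (-2.25)·(-2.25)) / 3 = 6.75/3 = 2.25
  S[X_1,X_2] = ((0.75)·(3) + (0.75)·(2) + (0.75)·(-2) + (-2.25)·(-3)) / 3 = 9/3 = 3
  S[X_2,X_2] = ((3)·(3) + (2)·(2) + (-2)·(-2) + (-3)·(-3)) / 3 = 26/3 = 8.6667
  S = [[2.25, 3],
 [3, 8.6667]].

Step 3 — invert S. det(S) = 2.25·8.6667 - (3)² = 10.5.
  S^{-1} = (1/det) · [[d, -b], [-b, a]] = [[0.8254, -0.2857],
 [-0.2857, 0.2143]].

Step 4 — quadratic form (x̄ - mu_0)^T · S^{-1} · (x̄ - mu_0):
  S^{-1} · (x̄ - mu_0) = (2.3651, -0.3571),
  (x̄ - mu_0)^T · [...] = (4.25)·(2.3651) + (4)·(-0.3571) = 8.623.

Step 5 — scale by n: T² = 4 · 8.623 = 34.4921.

T² ≈ 34.4921


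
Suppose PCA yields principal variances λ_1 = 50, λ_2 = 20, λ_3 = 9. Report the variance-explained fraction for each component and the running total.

Step 1 — total variance = trace(Sigma) = Σ λ_i = 50 + 20 + 9 = 79.

Step 2 — fraction explained by component i = λ_i / Σ λ:
  PC1: 50/79 = 0.6329
  PC2: 20/79 = 0.2532
  PC3: 9/79 = 0.1139

Step 3 — cumulative fraction after k components = (λ_1 + ... + λ_k) / Σ λ:
  k = 1: 50/79 = 0.6329
  k = 2: (50 + 20)/79 = 70/79 = 0.8861
  k = 3: (50 + 20 + 9)/79 = 79/79 = 1

Summary (fraction, with percent):

explained: PC1 0.6329 (63.29%), PC2 0.2532 (25.32%), PC3 0.1139 (11.39%);  cumulative: 0.6329, 0.8861, 1


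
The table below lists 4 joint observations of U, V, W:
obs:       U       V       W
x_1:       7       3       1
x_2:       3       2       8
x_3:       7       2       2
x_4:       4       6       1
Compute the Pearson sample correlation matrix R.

Step 1 — column means:
  mean(U) = (7 + 3 + 7 + 4) / 4 = 21/4 = 5.25
  mean(V) = (3 + 2 + 2 + 6) / 4 = 13/4 = 3.25
  mean(W) = (1 + 8 + 2 + 1) / 4 = 12/4 = 3

Step 2 — sample variances and covariances s[i,j] = (1/(n-1)) · Σ_k (x_{k,i} - mean_i) · (x_{k,j} - mean_j), with n-1 = 3:
  s[U,U] = ((1.75)·(1.75) + (-2.25)·(-2.25) + (1.75)·(1.75) + (-1.25)·(-1.25)) / 3 = 12.75/3 = 4.25
  s[U,V] = ((1.75)·(-0.25) + (-2.25)·(-1.25) + (1.75)·(-1.25) + (-1.25)·(2.75)) / 3 = -3.25/3 = -1.0833
  s[U,W] = ((1.75)·(-2) + (-2.25)·(5) + (1.75)·(-1) + (-1.25)·(-2)) / 3 = -14/3 = -4.6667
  s[V,V] = ((-0.25)·(-0.25) + (-1.25)·(-1.25) + (-1.25)·(-1.25) + (2.75)·(2.75)) / 3 = 10.75/3 = 3.5833
  s[V,W] = ((-0.25)·(-2) + (-1.25)·(5) + (-1.25)·(-1) + (2.75)·(-2)) / 3 = -10/3 = -3.3333
  s[W,W] = ((-2)·(-2) + (5)·(5) + (-1)·(-1) + (-2)·(-2)) / 3 = 34/3 = 11.3333
  Sample standard deviations s_i = √(s[i,i]):
  s(U) = √(4.25) = 2.0616
  s(V) = √(3.5833) = 1.893
  s(W) = √(11.3333) = 3.3665

Step 3 — r_{ij} = s_{ij} / (s_i · s_j):
  r[U,U] = 1 (diagonal).
  r[U,V] = -1.0833 / (2.0616 · 1.893) = -1.0833 / 3.9025 = -0.2776
  r[U,W] = -4.6667 / (2.0616 · 3.3665) = -4.6667 / 6.9402 = -0.6724
  r[V,V] = 1 (diagonal).
  r[V,W] = -3.3333 / (1.893 · 3.3665) = -3.3333 / 6.3727 = -0.5231
  r[W,W] = 1 (diagonal).

R is symmetric with unit diagonal. Assembling:

R = [[1, -0.2776, -0.6724],
 [-0.2776, 1, -0.5231],
 [-0.6724, -0.5231, 1]]


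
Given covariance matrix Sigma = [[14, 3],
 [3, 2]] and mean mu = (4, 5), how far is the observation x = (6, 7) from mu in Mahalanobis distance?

Step 1 — centre the observation: (x - mu) = (2, 2).

Step 2 — invert Sigma. det(Sigma) = 14·2 - (3)² = 19.
  Sigma^{-1} = (1/det) · [[d, -b], [-b, a]] = [[0.1053, -0.1579],
 [-0.1579, 0.7368]].

Step 3 — form the quadratic (x - mu)^T · Sigma^{-1} · (x - mu):
  Sigma^{-1} · (x - mu) = (-0.1053, 1.1579).
  (x - mu)^T · [Sigma^{-1} · (x - mu)] = (2)·(-0.1053) + (2)·(1.1579) = 2.1053.

Step 4 — take square root: d = √(2.1053) ≈ 1.451.

d(x, mu) = √(2.1053) ≈ 1.451


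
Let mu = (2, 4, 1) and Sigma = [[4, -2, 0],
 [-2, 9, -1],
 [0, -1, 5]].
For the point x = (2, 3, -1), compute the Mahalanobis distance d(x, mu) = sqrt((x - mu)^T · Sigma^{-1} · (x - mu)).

Step 1 — centre the observation: (x - mu) = (0, -1, -2).

Step 2 — invert Sigma (cofactor / det for 3×3, or solve directly):
  Sigma^{-1} = [[0.2821, 0.0641, 0.0128],
 [0.0641, 0.1282, 0.0256],
 [0.0128, 0.0256, 0.2051]].

Step 3 — form the quadratic (x - mu)^T · Sigma^{-1} · (x - mu):
  Sigma^{-1} · (x - mu) = (-0.0897, -0.1795, -0.4359).
  (x - mu)^T · [Sigma^{-1} · (x - mu)] = (0)·(-0.0897) + (-1)·(-0.1795) + (-2)·(-0.4359) = 1.0513.

Step 4 — take square root: d = √(1.0513) ≈ 1.0253.

d(x, mu) = √(1.0513) ≈ 1.0253


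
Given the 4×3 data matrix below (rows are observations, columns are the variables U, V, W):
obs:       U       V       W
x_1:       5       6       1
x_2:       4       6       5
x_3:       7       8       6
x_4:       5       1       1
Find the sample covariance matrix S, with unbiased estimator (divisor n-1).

Step 1 — column means:
  mean(U) = (5 + 4 + 7 + 5) / 4 = 21/4 = 5.25
  mean(V) = (6 + 6 + 8 + 1) / 4 = 21/4 = 5.25
  mean(W) = (1 + 5 + 6 + 1) / 4 = 13/4 = 3.25

Step 2 — sample covariance S[i,j] = (1/(n-1)) · Σ_k (x_{k,i} - mean_i) · (x_{k,j} - mean_j), with n-1 = 3.
  S[U,U] = ((-0.25)·(-0.25) + (-1.25)·(-1.25) + (1.75)·(1.75) + (-0.25)·(-0.25)) / 3 = 4.75/3 = 1.5833
  S[U,V] = ((-0.25)·(0.75) + (-1.25)·(0.75) + (1.75)·(2.75) + (-0.25)·(-4.25)) / 3 = 4.75/3 = 1.5833
  S[U,W] = ((-0.25)·(-2.25) + (-1.25)·(1.75) + (1.75)·(2.75) + (-0.25)·(-2.25)) / 3 = 3.75/3 = 1.25
  S[V,V] = ((0.75)·(0.75) + (0.75)·(0.75) + (2.75)·(2.75) + (-4.25)·(-4.25)) / 3 = 26.75/3 = 8.9167
  S[V,W] = ((0.75)·(-2.25) + (0.75)·(1.75) + (2.75)·(2.75) + (-4.25)·(-2.25)) / 3 = 16.75/3 = 5.5833
  S[W,W] = ((-2.25)·(-2.25) + (1.75)·(1.75) + (2.75)·(2.75) + (-2.25)·(-2.25)) / 3 = 20.75/3 = 6.9167

S is symmetric (S[j,i] = S[i,j]). Assembling:

S = [[1.5833, 1.5833, 1.25],
 [1.5833, 8.9167, 5.5833],
 [1.25, 5.5833, 6.9167]]


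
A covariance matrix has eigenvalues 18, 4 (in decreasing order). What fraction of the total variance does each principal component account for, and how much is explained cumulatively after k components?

Step 1 — total variance = trace(Sigma) = Σ λ_i = 18 + 4 = 22.

Step 2 — fraction explained by component i = λ_i / Σ λ:
  PC1: 18/22 = 0.8182
  PC2: 4/22 = 0.1818

Step 3 — cumulative fraction after k components = (λ_1 + ... + λ_k) / Σ λ:
  k = 1: 18/22 = 0.8182
  k = 2: (18 + 4)/22 = 22/22 = 1

Summary (fraction, with percent):

explained: PC1 0.8182 (81.82%), PC2 0.1818 (18.18%);  cumulative: 0.8182, 1


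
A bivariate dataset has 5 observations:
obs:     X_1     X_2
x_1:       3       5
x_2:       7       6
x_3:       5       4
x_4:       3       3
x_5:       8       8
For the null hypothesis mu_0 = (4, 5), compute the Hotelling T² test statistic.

Step 1 — sample mean vector:
  mean(X_1) = (3 + 7 + 5 + 3 + 8) / 5 = 26/5 = 5.2
  mean(X_2) = (5 + 6 + 4 + 3 + 8) / 5 = 26/5 = 5.2
  x̄ = (5.2, 5.2),  deviation x̄ - mu_0 = (5.2, 5.2) - (4, 5) = (1.2, 0.2).

Step 2 — sample covariance matrix, S[i,j] = (1/(n-1)) · Σ_k (x_{k,i} - mean_i) · (x_{k,j} - mean_j), divisor n-1 = 4:
  S[X_1,X_1] = ((-2.2)·(-2.2) + (1.8)·(1.8) + (-0.2)·(-0.2) + (-2.2)·(-2.2) + (2.8)·(2.8)) / 4 = 20.8/4 = 5.2
  S[X_1,X_2] = ((-2.2)·(-0.2) + (1.8)·(0.8) + (-0.2)·(-1.2) + (-2.2)·(-2.2) + (2.8)·(2.8)) / 4 = 14.8/4 = 3.7
  S[X_2,X_2] = ((-0.2)·(-0.2) + (0.8)·(0.8) + (-1.2)·(-1.2) + (-2.2)·(-2.2) + (2.8)·(2.8)) / 4 = 14.8/4 = 3.7
  S = [[5.2, 3.7],
 [3.7, 3.7]].

Step 3 — invert S. det(S) = 5.2·3.7 - (3.7)² = 5.55.
  S^{-1} = (1/det) · [[d, -b], [-b, a]] = [[0.6667, -0.6667],
 [-0.6667, 0.9369]].

Step 4 — quadratic form (x̄ - mu_0)^T · S^{-1} · (x̄ - mu_0):
  S^{-1} · (x̄ - mu_0) = (0.6667, -0.6126),
  (x̄ - mu_0)^T · [...] = (1.2)·(0.6667) + (0.2)·(-0.6126) = 0.6775.

Step 5 — scale by n: T² = 5 · 0.6775 = 3.3874.

T² ≈ 3.3874


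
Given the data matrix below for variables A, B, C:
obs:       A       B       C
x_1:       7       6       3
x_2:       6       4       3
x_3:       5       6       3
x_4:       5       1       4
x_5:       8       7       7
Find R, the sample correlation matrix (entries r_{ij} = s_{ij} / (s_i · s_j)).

Step 1 — column means:
  mean(A) = (7 + 6 + 5 + 5 + 8) / 5 = 31/5 = 6.2
  mean(B) = (6 + 4 + 6 + 1 + 7) / 5 = 24/5 = 4.8
  mean(C) = (3 + 3 + 3 + 4 + 7) / 5 = 20/5 = 4

Step 2 — sample variances and covariances s[i,j] = (1/(n-1)) · Σ_k (x_{k,i} - mean_i) · (x_{k,j} - mean_j), with n-1 = 4:
  s[A,A] = ((0.8)·(0.8) + (-0.2)·(-0.2) + (-1.2)·(-1.2) + (-1.2)·(-1.2) + (1.8)·(1.8)) / 4 = 6.8/4 = 1.7
  s[A,B] = ((0.8)·(1.2) + (-0.2)·(-0.8) + (-1.2)·(1.2) + (-1.2)·(-3.8) + (1.8)·(2.2)) / 4 = 8.2/4 = 2.05
  s[A,C] = ((0.8)·(-1) + (-0.2)·(-1) + (-1.2)·(-1) + (-1.2)·(0) + (1.8)·(3)) / 4 = 6/4 = 1.5
  s[B,B] = ((1.2)·(1.2) + (-0.8)·(-0.8) + (1.2)·(1.2) + (-3.8)·(-3.8) + (2.2)·(2.2)) / 4 = 22.8/4 = 5.7
  s[B,C] = ((1.2)·(-1) + (-0.8)·(-1) + (1.2)·(-1) + (-3.8)·(0) + (2.2)·(3)) / 4 = 5/4 = 1.25
  s[C,C] = ((-1)·(-1) + (-1)·(-1) + (-1)·(-1) + (0)·(0) + (3)·(3)) / 4 = 12/4 = 3
  Sample standard deviations s_i = √(s[i,i]):
  s(A) = √(1.7) = 1.3038
  s(B) = √(5.7) = 2.3875
  s(C) = √(3) = 1.7321

Step 3 — r_{ij} = s_{ij} / (s_i · s_j):
  r[A,A] = 1 (diagonal).
  r[A,B] = 2.05 / (1.3038 · 2.3875) = 2.05 / 3.1129 = 0.6586
  r[A,C] = 1.5 / (1.3038 · 1.7321) = 1.5 / 2.2583 = 0.6642
  r[B,B] = 1 (diagonal).
  r[B,C] = 1.25 / (2.3875 · 1.7321) = 1.25 / 4.1352 = 0.3023
  r[C,C] = 1 (diagonal).

R is symmetric with unit diagonal. Assembling:

R = [[1, 0.6586, 0.6642],
 [0.6586, 1, 0.3023],
 [0.6642, 0.3023, 1]]


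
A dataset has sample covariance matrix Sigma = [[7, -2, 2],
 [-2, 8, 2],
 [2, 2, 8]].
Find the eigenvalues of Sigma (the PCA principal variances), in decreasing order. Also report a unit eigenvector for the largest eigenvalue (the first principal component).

Step 1 — characteristic polynomial p(λ) = det(λI - Sigma) = λ³ - tr·λ² + c_1·λ - det, where tr = trace, c_1 = sum of the principal 2×2 minors, det = det(Sigma):
  tr = 7 + 8 + 8 = 23,
  c_1 = (7·8 - (-2)²) + (7·8 - (2)²) + (8·8 - (2)²) = 52 + 52 + 60 = 164,
  det = 7·(8·8 - (2)²) - (-2)·((-2)·8 - (2)·(2)) + (2)·((-2)·(2) - 8·(2)) = 7·(60) - (-2)·(-20) + (2)·(-20) = 340.
  So p(λ) = λ³ - 23λ² + 164λ - 340.
Step 2 — look for an integer root (rational root theorem: any rational root is an integer divisor of 340). Testing λ = 10:
  p(10) = 1000 - 2300 + 1640 - 340 = 0  ✓
  Dividing out (λ - 10): p(λ) = (λ - 10)(λ² - 13λ + 34).
Step 3 — remaining eigenvalues from the quadratic λ² - 13λ + 34 = 0:
  Δ = 13² - 4·34 = 169 - 136 = 33,  λ = (13 ± √33)/2 = (13 ± 5.7446)/2 ≈ 9.3723 or 3.6277.
  Sorted: λ_1 = 10,  λ_2 = 9.3723,  λ_3 = 3.6277  (check: sum = 23 = tr ✓).

Step 4 — unit eigenvector for λ_1 = 10: v spans the null space of (Sigma - λ_1 I), whose rows are
  r_1 = (-3, -2, 2),  r_2 = (-2, -2, 2),  r_3 = (2, 2, -2).
  v is orthogonal to every row, so take v ∝ r_1 × r_2 = ((-2)·(2) - (2)·(-2), (2)·(-2) - (-3)·(2), (-3)·(-2) - (-2)·(-2)) = (0, 2, 2).
  Rescale (divide by 2): u = (0, 1, 1).
  ||u|| = √((0)² + (1)² + (1)²) = √(2) ≈ 1.4142,  v_1 = u/||u|| ≈ (0, 0.7071, 0.7071) (||v_1|| = 1).

λ_1 = 10,  λ_2 = 9.3723,  λ_3 = 3.6277;  v_1 ≈ (0, 0.7071, 0.7071)
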